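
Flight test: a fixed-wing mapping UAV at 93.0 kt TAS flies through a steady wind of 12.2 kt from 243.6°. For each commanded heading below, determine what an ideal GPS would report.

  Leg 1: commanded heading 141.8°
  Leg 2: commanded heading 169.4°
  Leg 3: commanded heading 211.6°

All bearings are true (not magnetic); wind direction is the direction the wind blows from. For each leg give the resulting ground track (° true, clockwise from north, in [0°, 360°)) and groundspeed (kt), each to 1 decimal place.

Leg 1: track=134.7°, groundspeed=96.2 kt
Leg 2: track=161.9°, groundspeed=90.4 kt
Leg 3: track=207.1°, groundspeed=82.9 kt

Leg 1: heading 141.8°; drift -7.1° → track 134.7°, groundspeed 96.2 kt
Leg 2: heading 169.4°; drift -7.5° → track 161.9°, groundspeed 90.4 kt
Leg 3: heading 211.6°; drift -4.5° → track 207.1°, groundspeed 82.9 kt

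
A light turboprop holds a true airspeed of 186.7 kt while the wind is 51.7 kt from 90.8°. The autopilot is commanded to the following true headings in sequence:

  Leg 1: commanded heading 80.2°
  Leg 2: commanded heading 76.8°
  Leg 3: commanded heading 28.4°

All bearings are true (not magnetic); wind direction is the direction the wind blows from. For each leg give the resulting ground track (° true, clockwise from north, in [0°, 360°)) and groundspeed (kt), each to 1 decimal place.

Leg 1: track=76.2°, groundspeed=136.2 kt
Leg 2: track=71.6°, groundspeed=137.1 kt
Leg 3: track=12.7°, groundspeed=169.1 kt

Leg 1: heading 80.2°; drift -4.0° → track 76.2°, groundspeed 136.2 kt
Leg 2: heading 76.8°; drift -5.2° → track 71.6°, groundspeed 137.1 kt
Leg 3: heading 28.4°; drift -15.7° → track 12.7°, groundspeed 169.1 kt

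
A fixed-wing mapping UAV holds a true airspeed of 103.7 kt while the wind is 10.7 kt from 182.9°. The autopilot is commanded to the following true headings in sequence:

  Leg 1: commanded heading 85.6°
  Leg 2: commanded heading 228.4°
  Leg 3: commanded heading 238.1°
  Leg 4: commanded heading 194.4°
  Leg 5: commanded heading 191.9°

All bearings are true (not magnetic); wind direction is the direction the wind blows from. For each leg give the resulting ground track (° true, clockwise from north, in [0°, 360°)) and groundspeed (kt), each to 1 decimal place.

Leg 1: track=79.8°, groundspeed=105.6 kt
Leg 2: track=232.9°, groundspeed=96.5 kt
Leg 3: track=243.2°, groundspeed=98.0 kt
Leg 4: track=195.7°, groundspeed=93.2 kt
Leg 5: track=192.9°, groundspeed=93.1 kt

Leg 1: heading 85.6°; drift -5.8° → track 79.8°, groundspeed 105.6 kt
Leg 2: heading 228.4°; drift +4.5° → track 232.9°, groundspeed 96.5 kt
Leg 3: heading 238.1°; drift +5.1° → track 243.2°, groundspeed 98.0 kt
Leg 4: heading 194.4°; drift +1.3° → track 195.7°, groundspeed 93.2 kt
Leg 5: heading 191.9°; drift +1.0° → track 192.9°, groundspeed 93.1 kt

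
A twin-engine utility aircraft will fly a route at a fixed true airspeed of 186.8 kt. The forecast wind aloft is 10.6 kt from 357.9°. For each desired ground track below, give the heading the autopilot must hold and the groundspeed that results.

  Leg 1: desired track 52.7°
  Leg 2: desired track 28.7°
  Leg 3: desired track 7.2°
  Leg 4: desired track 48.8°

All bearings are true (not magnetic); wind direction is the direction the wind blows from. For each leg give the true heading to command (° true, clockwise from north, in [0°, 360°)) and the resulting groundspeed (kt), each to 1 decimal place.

Leg 1: heading=50.0°, groundspeed=180.5 kt
Leg 2: heading=27.0°, groundspeed=177.6 kt
Leg 3: heading=6.7°, groundspeed=176.3 kt
Leg 4: heading=46.3°, groundspeed=179.9 kt

Leg 1: desired track 52.7°; wind correction -2.7° → command heading 50.0°, groundspeed 180.5 kt
Leg 2: desired track 28.7°; wind correction -1.7° → command heading 27.0°, groundspeed 177.6 kt
Leg 3: desired track 7.2°; wind correction -0.5° → command heading 6.7°, groundspeed 176.3 kt
Leg 4: desired track 48.8°; wind correction -2.5° → command heading 46.3°, groundspeed 179.9 kt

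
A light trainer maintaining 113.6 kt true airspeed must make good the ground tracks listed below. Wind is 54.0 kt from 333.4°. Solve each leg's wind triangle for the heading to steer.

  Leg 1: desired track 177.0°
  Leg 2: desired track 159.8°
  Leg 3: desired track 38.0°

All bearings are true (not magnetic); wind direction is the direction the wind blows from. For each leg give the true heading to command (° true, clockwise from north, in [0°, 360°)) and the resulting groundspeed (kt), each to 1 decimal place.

Leg 1: heading=188.0°, groundspeed=161.0 kt
Leg 2: heading=162.8°, groundspeed=167.1 kt
Leg 3: heading=12.6°, groundspeed=79.4 kt

Leg 1: desired track 177.0°; wind correction +11.0° → command heading 188.0°, groundspeed 161.0 kt
Leg 2: desired track 159.8°; wind correction +3.0° → command heading 162.8°, groundspeed 167.1 kt
Leg 3: desired track 38.0°; wind correction -25.4° → command heading 12.6°, groundspeed 79.4 kt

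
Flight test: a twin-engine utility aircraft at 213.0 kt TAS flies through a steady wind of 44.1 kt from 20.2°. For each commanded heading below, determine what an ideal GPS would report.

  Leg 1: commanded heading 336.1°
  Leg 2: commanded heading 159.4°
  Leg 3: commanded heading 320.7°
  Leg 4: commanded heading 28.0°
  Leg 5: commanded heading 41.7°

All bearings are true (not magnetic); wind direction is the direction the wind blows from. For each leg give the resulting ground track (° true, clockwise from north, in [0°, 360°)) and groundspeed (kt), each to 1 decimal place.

Leg 1: track=326.5°, groundspeed=183.9 kt
Leg 2: track=166.1°, groundspeed=248.1 kt
Leg 3: track=309.4°, groundspeed=194.4 kt
Leg 4: track=30.0°, groundspeed=169.4 kt
Leg 5: track=47.1°, groundspeed=172.7 kt

Leg 1: heading 336.1°; drift -9.6° → track 326.5°, groundspeed 183.9 kt
Leg 2: heading 159.4°; drift +6.7° → track 166.1°, groundspeed 248.1 kt
Leg 3: heading 320.7°; drift -11.3° → track 309.4°, groundspeed 194.4 kt
Leg 4: heading 28.0°; drift +2.0° → track 30.0°, groundspeed 169.4 kt
Leg 5: heading 41.7°; drift +5.4° → track 47.1°, groundspeed 172.7 kt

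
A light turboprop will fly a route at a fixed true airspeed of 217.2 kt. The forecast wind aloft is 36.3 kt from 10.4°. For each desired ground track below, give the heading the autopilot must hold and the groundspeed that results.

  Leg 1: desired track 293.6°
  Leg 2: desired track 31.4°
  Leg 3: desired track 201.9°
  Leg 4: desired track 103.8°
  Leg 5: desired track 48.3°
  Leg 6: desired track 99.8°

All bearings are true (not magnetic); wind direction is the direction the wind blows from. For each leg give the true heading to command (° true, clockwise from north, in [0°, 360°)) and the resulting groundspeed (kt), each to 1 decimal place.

Leg 1: heading=303.0°, groundspeed=206.0 kt
Leg 2: heading=28.0°, groundspeed=182.9 kt
Leg 3: heading=203.8°, groundspeed=252.7 kt
Leg 4: heading=94.2°, groundspeed=216.3 kt
Leg 5: heading=42.4°, groundspeed=187.4 kt
Leg 6: heading=90.2°, groundspeed=213.8 kt

Leg 1: desired track 293.6°; wind correction +9.4° → command heading 303.0°, groundspeed 206.0 kt
Leg 2: desired track 31.4°; wind correction -3.4° → command heading 28.0°, groundspeed 182.9 kt
Leg 3: desired track 201.9°; wind correction +1.9° → command heading 203.8°, groundspeed 252.7 kt
Leg 4: desired track 103.8°; wind correction -9.6° → command heading 94.2°, groundspeed 216.3 kt
Leg 5: desired track 48.3°; wind correction -5.9° → command heading 42.4°, groundspeed 187.4 kt
Leg 6: desired track 99.8°; wind correction -9.6° → command heading 90.2°, groundspeed 213.8 kt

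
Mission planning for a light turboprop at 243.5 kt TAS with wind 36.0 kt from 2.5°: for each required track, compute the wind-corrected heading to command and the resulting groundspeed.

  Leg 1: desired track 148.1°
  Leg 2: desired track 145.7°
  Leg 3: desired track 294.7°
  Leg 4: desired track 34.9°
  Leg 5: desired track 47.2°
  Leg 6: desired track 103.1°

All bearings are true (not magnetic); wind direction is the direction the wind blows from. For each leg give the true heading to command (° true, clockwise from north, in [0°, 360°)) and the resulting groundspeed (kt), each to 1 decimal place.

Leg 1: heading=143.3°, groundspeed=272.4 kt
Leg 2: heading=140.6°, groundspeed=271.4 kt
Leg 3: heading=302.6°, groundspeed=227.6 kt
Leg 4: heading=30.4°, groundspeed=212.3 kt
Leg 5: heading=41.2°, groundspeed=216.6 kt
Leg 6: heading=94.7°, groundspeed=247.5 kt

Leg 1: desired track 148.1°; wind correction -4.8° → command heading 143.3°, groundspeed 272.4 kt
Leg 2: desired track 145.7°; wind correction -5.1° → command heading 140.6°, groundspeed 271.4 kt
Leg 3: desired track 294.7°; wind correction +7.9° → command heading 302.6°, groundspeed 227.6 kt
Leg 4: desired track 34.9°; wind correction -4.5° → command heading 30.4°, groundspeed 212.3 kt
Leg 5: desired track 47.2°; wind correction -6.0° → command heading 41.2°, groundspeed 216.6 kt
Leg 6: desired track 103.1°; wind correction -8.4° → command heading 94.7°, groundspeed 247.5 kt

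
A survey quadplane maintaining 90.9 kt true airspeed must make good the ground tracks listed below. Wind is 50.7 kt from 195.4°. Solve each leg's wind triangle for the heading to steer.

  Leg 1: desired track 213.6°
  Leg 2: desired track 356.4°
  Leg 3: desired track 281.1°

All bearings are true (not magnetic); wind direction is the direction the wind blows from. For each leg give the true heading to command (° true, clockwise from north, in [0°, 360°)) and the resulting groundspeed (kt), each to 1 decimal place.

Leg 1: desired track 213.6°; wind correction -10.0° → command heading 203.6°, groundspeed 41.3 kt
Leg 2: desired track 356.4°; wind correction -10.5° → command heading 345.9°, groundspeed 137.3 kt
Leg 3: desired track 281.1°; wind correction -33.8° → command heading 247.3°, groundspeed 71.7 kt

Leg 1: heading=203.6°, groundspeed=41.3 kt
Leg 2: heading=345.9°, groundspeed=137.3 kt
Leg 3: heading=247.3°, groundspeed=71.7 kt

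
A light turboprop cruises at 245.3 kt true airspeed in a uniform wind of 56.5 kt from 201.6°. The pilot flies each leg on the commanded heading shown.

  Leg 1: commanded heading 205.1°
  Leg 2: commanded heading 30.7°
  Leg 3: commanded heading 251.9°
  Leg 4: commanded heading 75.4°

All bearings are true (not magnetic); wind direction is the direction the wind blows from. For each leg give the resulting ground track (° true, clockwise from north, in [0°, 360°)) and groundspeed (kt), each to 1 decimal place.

Leg 1: track=206.1°, groundspeed=188.9 kt
Leg 2: track=29.0°, groundspeed=301.2 kt
Leg 3: track=263.6°, groundspeed=213.7 kt
Leg 4: track=66.1°, groundspeed=282.4 kt

Leg 1: heading 205.1°; drift +1.0° → track 206.1°, groundspeed 188.9 kt
Leg 2: heading 30.7°; drift -1.7° → track 29.0°, groundspeed 301.2 kt
Leg 3: heading 251.9°; drift +11.7° → track 263.6°, groundspeed 213.7 kt
Leg 4: heading 75.4°; drift -9.3° → track 66.1°, groundspeed 282.4 kt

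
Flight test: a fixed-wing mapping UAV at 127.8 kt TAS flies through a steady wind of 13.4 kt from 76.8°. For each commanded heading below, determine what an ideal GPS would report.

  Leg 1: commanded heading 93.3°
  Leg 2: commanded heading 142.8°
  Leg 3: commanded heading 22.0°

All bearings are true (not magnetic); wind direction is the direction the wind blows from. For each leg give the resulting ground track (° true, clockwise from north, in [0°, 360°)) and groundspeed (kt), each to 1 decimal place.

Leg 1: track=95.2°, groundspeed=115.0 kt
Leg 2: track=148.5°, groundspeed=123.0 kt
Leg 3: track=16.8°, groundspeed=120.6 kt

Leg 1: heading 93.3°; drift +1.9° → track 95.2°, groundspeed 115.0 kt
Leg 2: heading 142.8°; drift +5.7° → track 148.5°, groundspeed 123.0 kt
Leg 3: heading 22.0°; drift -5.2° → track 16.8°, groundspeed 120.6 kt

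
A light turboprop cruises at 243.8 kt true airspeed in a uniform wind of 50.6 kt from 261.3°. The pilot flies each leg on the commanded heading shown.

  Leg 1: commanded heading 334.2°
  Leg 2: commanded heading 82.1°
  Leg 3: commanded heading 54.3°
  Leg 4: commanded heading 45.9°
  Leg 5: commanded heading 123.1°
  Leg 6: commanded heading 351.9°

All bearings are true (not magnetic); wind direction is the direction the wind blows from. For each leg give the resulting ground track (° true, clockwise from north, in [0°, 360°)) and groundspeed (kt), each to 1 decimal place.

Leg 1: track=346.1°, groundspeed=234.0 kt
Leg 2: track=82.0°, groundspeed=294.4 kt
Leg 3: track=58.8°, groundspeed=289.8 kt
Leg 4: track=51.8°, groundspeed=286.5 kt
Leg 5: track=116.3°, groundspeed=283.5 kt
Leg 6: track=3.6°, groundspeed=249.5 kt

Leg 1: heading 334.2°; drift +11.9° → track 346.1°, groundspeed 234.0 kt
Leg 2: heading 82.1°; drift -0.1° → track 82.0°, groundspeed 294.4 kt
Leg 3: heading 54.3°; drift +4.5° → track 58.8°, groundspeed 289.8 kt
Leg 4: heading 45.9°; drift +5.9° → track 51.8°, groundspeed 286.5 kt
Leg 5: heading 123.1°; drift -6.8° → track 116.3°, groundspeed 283.5 kt
Leg 6: heading 351.9°; drift +11.7° → track 3.6°, groundspeed 249.5 kt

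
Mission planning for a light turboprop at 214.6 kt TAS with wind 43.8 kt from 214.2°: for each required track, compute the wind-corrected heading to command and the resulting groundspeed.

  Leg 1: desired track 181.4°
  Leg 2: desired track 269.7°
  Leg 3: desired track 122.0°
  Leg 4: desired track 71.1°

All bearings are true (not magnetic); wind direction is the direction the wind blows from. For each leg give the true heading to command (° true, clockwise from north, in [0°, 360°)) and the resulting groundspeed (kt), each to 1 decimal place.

Leg 1: desired track 181.4°; wind correction +6.3° → command heading 187.7°, groundspeed 176.5 kt
Leg 2: desired track 269.7°; wind correction -9.7° → command heading 260.0°, groundspeed 186.7 kt
Leg 3: desired track 122.0°; wind correction +11.8° → command heading 133.8°, groundspeed 211.8 kt
Leg 4: desired track 71.1°; wind correction +7.0° → command heading 78.1°, groundspeed 248.0 kt

Leg 1: heading=187.7°, groundspeed=176.5 kt
Leg 2: heading=260.0°, groundspeed=186.7 kt
Leg 3: heading=133.8°, groundspeed=211.8 kt
Leg 4: heading=78.1°, groundspeed=248.0 kt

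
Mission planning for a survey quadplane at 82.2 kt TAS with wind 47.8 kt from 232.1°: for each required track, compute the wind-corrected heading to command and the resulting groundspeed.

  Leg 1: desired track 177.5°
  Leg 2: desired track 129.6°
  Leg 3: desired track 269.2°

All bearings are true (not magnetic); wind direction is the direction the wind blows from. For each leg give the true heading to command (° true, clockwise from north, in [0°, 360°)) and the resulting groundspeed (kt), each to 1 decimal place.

Leg 1: heading=205.8°, groundspeed=44.7 kt
Leg 2: heading=164.2°, groundspeed=78.0 kt
Leg 3: heading=248.7°, groundspeed=38.9 kt

Leg 1: desired track 177.5°; wind correction +28.3° → command heading 205.8°, groundspeed 44.7 kt
Leg 2: desired track 129.6°; wind correction +34.6° → command heading 164.2°, groundspeed 78.0 kt
Leg 3: desired track 269.2°; wind correction -20.5° → command heading 248.7°, groundspeed 38.9 kt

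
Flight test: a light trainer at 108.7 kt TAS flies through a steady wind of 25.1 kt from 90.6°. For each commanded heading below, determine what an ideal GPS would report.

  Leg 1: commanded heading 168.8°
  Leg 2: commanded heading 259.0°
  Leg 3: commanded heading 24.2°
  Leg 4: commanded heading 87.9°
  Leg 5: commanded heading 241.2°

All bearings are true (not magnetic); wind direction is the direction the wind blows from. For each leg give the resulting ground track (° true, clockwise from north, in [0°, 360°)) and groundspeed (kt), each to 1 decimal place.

Leg 1: track=182.1°, groundspeed=106.4 kt
Leg 2: track=261.2°, groundspeed=133.4 kt
Leg 3: track=11.1°, groundspeed=101.3 kt
Leg 4: track=87.1°, groundspeed=83.6 kt
Leg 5: track=246.6°, groundspeed=131.1 kt

Leg 1: heading 168.8°; drift +13.3° → track 182.1°, groundspeed 106.4 kt
Leg 2: heading 259.0°; drift +2.2° → track 261.2°, groundspeed 133.4 kt
Leg 3: heading 24.2°; drift -13.1° → track 11.1°, groundspeed 101.3 kt
Leg 4: heading 87.9°; drift -0.8° → track 87.1°, groundspeed 83.6 kt
Leg 5: heading 241.2°; drift +5.4° → track 246.6°, groundspeed 131.1 kt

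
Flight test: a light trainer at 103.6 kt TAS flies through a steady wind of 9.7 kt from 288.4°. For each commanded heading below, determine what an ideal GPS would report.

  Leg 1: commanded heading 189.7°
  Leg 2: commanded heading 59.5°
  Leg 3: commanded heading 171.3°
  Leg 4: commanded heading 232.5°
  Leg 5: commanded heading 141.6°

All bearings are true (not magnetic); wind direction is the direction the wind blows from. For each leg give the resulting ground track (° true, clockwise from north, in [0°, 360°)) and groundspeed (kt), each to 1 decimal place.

Leg 1: track=184.5°, groundspeed=105.5 kt
Leg 2: track=63.3°, groundspeed=110.2 kt
Leg 3: track=166.7°, groundspeed=108.4 kt
Leg 4: track=227.8°, groundspeed=98.5 kt
Leg 5: track=138.9°, groundspeed=111.8 kt

Leg 1: heading 189.7°; drift -5.2° → track 184.5°, groundspeed 105.5 kt
Leg 2: heading 59.5°; drift +3.8° → track 63.3°, groundspeed 110.2 kt
Leg 3: heading 171.3°; drift -4.6° → track 166.7°, groundspeed 108.4 kt
Leg 4: heading 232.5°; drift -4.7° → track 227.8°, groundspeed 98.5 kt
Leg 5: heading 141.6°; drift -2.7° → track 138.9°, groundspeed 111.8 kt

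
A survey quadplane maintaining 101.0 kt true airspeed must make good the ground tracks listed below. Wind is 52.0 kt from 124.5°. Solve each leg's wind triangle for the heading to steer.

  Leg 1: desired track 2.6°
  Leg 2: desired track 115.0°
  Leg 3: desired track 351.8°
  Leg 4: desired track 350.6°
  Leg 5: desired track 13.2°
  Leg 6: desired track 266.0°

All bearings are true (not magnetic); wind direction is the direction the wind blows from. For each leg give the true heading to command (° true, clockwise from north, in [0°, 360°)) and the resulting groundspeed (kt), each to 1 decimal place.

Leg 1: desired track 2.6°; wind correction +25.9° → command heading 28.5°, groundspeed 118.3 kt
Leg 2: desired track 115.0°; wind correction +4.9° → command heading 119.9°, groundspeed 49.3 kt
Leg 3: desired track 351.8°; wind correction +22.2° → command heading 14.0°, groundspeed 128.8 kt
Leg 4: desired track 350.6°; wind correction +21.8° → command heading 12.4°, groundspeed 129.8 kt
Leg 5: desired track 13.2°; wind correction +28.7° → command heading 41.9°, groundspeed 107.5 kt
Leg 6: desired track 266.0°; wind correction -18.7° → command heading 247.3°, groundspeed 136.4 kt

Leg 1: heading=28.5°, groundspeed=118.3 kt
Leg 2: heading=119.9°, groundspeed=49.3 kt
Leg 3: heading=14.0°, groundspeed=128.8 kt
Leg 4: heading=12.4°, groundspeed=129.8 kt
Leg 5: heading=41.9°, groundspeed=107.5 kt
Leg 6: heading=247.3°, groundspeed=136.4 kt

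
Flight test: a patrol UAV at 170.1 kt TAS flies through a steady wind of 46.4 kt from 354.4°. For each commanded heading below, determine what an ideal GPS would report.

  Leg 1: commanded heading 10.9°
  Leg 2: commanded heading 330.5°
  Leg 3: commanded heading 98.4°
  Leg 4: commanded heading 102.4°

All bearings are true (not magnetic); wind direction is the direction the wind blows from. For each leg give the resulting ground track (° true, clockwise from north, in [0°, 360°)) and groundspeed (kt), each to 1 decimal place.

Leg 1: heading 10.9°; drift +6.0° → track 16.9°, groundspeed 126.3 kt
Leg 2: heading 330.5°; drift -8.4° → track 322.1°, groundspeed 129.1 kt
Leg 3: heading 98.4°; drift +13.9° → track 112.3°, groundspeed 186.8 kt
Leg 4: heading 102.4°; drift +13.5° → track 115.9°, groundspeed 189.6 kt

Leg 1: track=16.9°, groundspeed=126.3 kt
Leg 2: track=322.1°, groundspeed=129.1 kt
Leg 3: track=112.3°, groundspeed=186.8 kt
Leg 4: track=115.9°, groundspeed=189.6 kt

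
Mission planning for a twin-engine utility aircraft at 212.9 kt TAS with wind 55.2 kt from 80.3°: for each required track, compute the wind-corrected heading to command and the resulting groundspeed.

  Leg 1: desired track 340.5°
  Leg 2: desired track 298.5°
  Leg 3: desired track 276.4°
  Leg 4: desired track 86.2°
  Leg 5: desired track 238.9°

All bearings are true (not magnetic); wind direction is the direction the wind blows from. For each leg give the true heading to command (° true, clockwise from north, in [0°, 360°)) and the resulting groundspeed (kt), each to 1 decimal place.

Leg 1: desired track 340.5°; wind correction +14.8° → command heading 355.3°, groundspeed 215.2 kt
Leg 2: desired track 298.5°; wind correction +9.2° → command heading 307.7°, groundspeed 253.5 kt
Leg 3: desired track 276.4°; wind correction +4.1° → command heading 280.5°, groundspeed 265.4 kt
Leg 4: desired track 86.2°; wind correction -1.5° → command heading 84.7°, groundspeed 157.9 kt
Leg 5: desired track 238.9°; wind correction -5.4° → command heading 233.5°, groundspeed 263.3 kt

Leg 1: heading=355.3°, groundspeed=215.2 kt
Leg 2: heading=307.7°, groundspeed=253.5 kt
Leg 3: heading=280.5°, groundspeed=265.4 kt
Leg 4: heading=84.7°, groundspeed=157.9 kt
Leg 5: heading=233.5°, groundspeed=263.3 kt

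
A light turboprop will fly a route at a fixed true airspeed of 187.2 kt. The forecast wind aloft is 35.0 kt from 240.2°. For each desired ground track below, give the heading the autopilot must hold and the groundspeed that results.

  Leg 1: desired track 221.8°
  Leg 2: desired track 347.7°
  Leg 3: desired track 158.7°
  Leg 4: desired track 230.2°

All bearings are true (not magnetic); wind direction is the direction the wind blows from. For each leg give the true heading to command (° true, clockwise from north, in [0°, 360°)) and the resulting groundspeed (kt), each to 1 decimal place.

Leg 1: desired track 221.8°; wind correction +3.4° → command heading 225.2°, groundspeed 153.7 kt
Leg 2: desired track 347.7°; wind correction -10.3° → command heading 337.4°, groundspeed 194.7 kt
Leg 3: desired track 158.7°; wind correction +10.7° → command heading 169.4°, groundspeed 178.8 kt
Leg 4: desired track 230.2°; wind correction +1.9° → command heading 232.1°, groundspeed 152.6 kt

Leg 1: heading=225.2°, groundspeed=153.7 kt
Leg 2: heading=337.4°, groundspeed=194.7 kt
Leg 3: heading=169.4°, groundspeed=178.8 kt
Leg 4: heading=232.1°, groundspeed=152.6 kt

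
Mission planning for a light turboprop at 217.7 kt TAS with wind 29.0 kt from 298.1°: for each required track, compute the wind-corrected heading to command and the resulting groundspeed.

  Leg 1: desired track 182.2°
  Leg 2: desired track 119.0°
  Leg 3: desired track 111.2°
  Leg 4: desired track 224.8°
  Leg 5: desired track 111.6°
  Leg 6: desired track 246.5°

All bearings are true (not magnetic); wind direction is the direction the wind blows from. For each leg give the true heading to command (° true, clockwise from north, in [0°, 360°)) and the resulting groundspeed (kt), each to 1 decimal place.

Leg 1: desired track 182.2°; wind correction +6.9° → command heading 189.1°, groundspeed 228.8 kt
Leg 2: desired track 119.0°; wind correction +0.1° → command heading 119.1°, groundspeed 246.7 kt
Leg 3: desired track 111.2°; wind correction -0.9° → command heading 110.3°, groundspeed 246.5 kt
Leg 4: desired track 224.8°; wind correction +7.3° → command heading 232.1°, groundspeed 207.6 kt
Leg 5: desired track 111.6°; wind correction -0.9° → command heading 110.7°, groundspeed 246.5 kt
Leg 6: desired track 246.5°; wind correction +6.0° → command heading 252.5°, groundspeed 198.5 kt

Leg 1: heading=189.1°, groundspeed=228.8 kt
Leg 2: heading=119.1°, groundspeed=246.7 kt
Leg 3: heading=110.3°, groundspeed=246.5 kt
Leg 4: heading=232.1°, groundspeed=207.6 kt
Leg 5: heading=110.7°, groundspeed=246.5 kt
Leg 6: heading=252.5°, groundspeed=198.5 kt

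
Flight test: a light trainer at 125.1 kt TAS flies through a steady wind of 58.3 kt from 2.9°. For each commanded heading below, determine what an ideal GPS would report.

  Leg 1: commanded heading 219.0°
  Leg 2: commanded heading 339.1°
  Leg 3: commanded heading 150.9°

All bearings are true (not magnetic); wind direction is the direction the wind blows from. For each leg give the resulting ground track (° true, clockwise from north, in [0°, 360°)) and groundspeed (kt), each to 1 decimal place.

Leg 1: heading 219.0°; drift -11.3° → track 207.7°, groundspeed 175.6 kt
Leg 2: heading 339.1°; drift -18.2° → track 320.9°, groundspeed 75.5 kt
Leg 3: heading 150.9°; drift +10.0° → track 160.9°, groundspeed 177.3 kt

Leg 1: track=207.7°, groundspeed=175.6 kt
Leg 2: track=320.9°, groundspeed=75.5 kt
Leg 3: track=160.9°, groundspeed=177.3 kt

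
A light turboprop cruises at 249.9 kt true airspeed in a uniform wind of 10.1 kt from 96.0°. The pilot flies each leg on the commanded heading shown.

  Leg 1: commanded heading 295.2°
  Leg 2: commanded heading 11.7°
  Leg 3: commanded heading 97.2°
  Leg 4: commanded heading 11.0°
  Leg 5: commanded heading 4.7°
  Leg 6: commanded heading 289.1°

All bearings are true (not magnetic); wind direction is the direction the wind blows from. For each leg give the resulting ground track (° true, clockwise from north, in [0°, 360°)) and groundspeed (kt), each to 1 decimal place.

Leg 1: track=294.5°, groundspeed=259.5 kt
Leg 2: track=9.4°, groundspeed=249.1 kt
Leg 3: track=97.3°, groundspeed=239.8 kt
Leg 4: track=8.7°, groundspeed=249.2 kt
Leg 5: track=2.4°, groundspeed=250.3 kt
Leg 6: track=288.6°, groundspeed=259.7 kt

Leg 1: heading 295.2°; drift -0.7° → track 294.5°, groundspeed 259.5 kt
Leg 2: heading 11.7°; drift -2.3° → track 9.4°, groundspeed 249.1 kt
Leg 3: heading 97.2°; drift +0.1° → track 97.3°, groundspeed 239.8 kt
Leg 4: heading 11.0°; drift -2.3° → track 8.7°, groundspeed 249.2 kt
Leg 5: heading 4.7°; drift -2.3° → track 2.4°, groundspeed 250.3 kt
Leg 6: heading 289.1°; drift -0.5° → track 288.6°, groundspeed 259.7 kt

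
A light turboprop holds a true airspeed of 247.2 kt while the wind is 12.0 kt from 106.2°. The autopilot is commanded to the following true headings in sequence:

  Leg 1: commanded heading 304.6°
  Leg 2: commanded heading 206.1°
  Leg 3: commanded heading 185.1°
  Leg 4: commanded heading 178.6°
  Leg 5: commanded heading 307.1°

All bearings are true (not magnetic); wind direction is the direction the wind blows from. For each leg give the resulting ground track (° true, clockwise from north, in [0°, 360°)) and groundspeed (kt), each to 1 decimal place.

Leg 1: track=303.8°, groundspeed=258.6 kt
Leg 2: track=208.8°, groundspeed=249.5 kt
Leg 3: track=187.9°, groundspeed=245.2 kt
Leg 4: track=181.3°, groundspeed=243.8 kt
Leg 5: track=306.2°, groundspeed=258.4 kt

Leg 1: heading 304.6°; drift -0.8° → track 303.8°, groundspeed 258.6 kt
Leg 2: heading 206.1°; drift +2.7° → track 208.8°, groundspeed 249.5 kt
Leg 3: heading 185.1°; drift +2.8° → track 187.9°, groundspeed 245.2 kt
Leg 4: heading 178.6°; drift +2.7° → track 181.3°, groundspeed 243.8 kt
Leg 5: heading 307.1°; drift -0.9° → track 306.2°, groundspeed 258.4 kt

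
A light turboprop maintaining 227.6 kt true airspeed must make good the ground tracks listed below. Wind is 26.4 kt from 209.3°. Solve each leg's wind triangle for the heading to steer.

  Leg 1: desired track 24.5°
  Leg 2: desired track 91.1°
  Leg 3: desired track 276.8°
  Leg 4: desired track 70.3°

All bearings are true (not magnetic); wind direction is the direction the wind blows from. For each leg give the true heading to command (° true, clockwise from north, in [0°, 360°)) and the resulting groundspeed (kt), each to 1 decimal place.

Leg 1: heading=23.9°, groundspeed=253.9 kt
Leg 2: heading=97.0°, groundspeed=238.9 kt
Leg 3: heading=270.6°, groundspeed=216.2 kt
Leg 4: heading=74.7°, groundspeed=246.9 kt

Leg 1: desired track 24.5°; wind correction -0.6° → command heading 23.9°, groundspeed 253.9 kt
Leg 2: desired track 91.1°; wind correction +5.9° → command heading 97.0°, groundspeed 238.9 kt
Leg 3: desired track 276.8°; wind correction -6.2° → command heading 270.6°, groundspeed 216.2 kt
Leg 4: desired track 70.3°; wind correction +4.4° → command heading 74.7°, groundspeed 246.9 kt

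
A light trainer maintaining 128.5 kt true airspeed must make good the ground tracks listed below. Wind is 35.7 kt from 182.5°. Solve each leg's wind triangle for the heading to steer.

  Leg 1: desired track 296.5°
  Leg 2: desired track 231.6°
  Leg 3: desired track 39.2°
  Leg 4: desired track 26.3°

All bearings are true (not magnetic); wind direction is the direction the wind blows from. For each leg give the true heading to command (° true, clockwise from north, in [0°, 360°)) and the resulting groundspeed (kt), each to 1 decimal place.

Leg 1: desired track 296.5°; wind correction -14.7° → command heading 281.8°, groundspeed 138.8 kt
Leg 2: desired track 231.6°; wind correction -12.1° → command heading 219.5°, groundspeed 102.3 kt
Leg 3: desired track 39.2°; wind correction +9.6° → command heading 48.8°, groundspeed 155.3 kt
Leg 4: desired track 26.3°; wind correction +6.4° → command heading 32.7°, groundspeed 160.4 kt

Leg 1: heading=281.8°, groundspeed=138.8 kt
Leg 2: heading=219.5°, groundspeed=102.3 kt
Leg 3: heading=48.8°, groundspeed=155.3 kt
Leg 4: heading=32.7°, groundspeed=160.4 kt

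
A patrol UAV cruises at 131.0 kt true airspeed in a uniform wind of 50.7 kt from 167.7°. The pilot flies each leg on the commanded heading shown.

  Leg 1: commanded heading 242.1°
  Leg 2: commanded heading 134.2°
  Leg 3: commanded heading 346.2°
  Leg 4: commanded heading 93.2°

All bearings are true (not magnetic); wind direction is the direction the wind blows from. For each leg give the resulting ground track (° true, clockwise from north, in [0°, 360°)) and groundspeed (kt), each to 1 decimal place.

Leg 1: track=264.7°, groundspeed=127.1 kt
Leg 2: track=116.7°, groundspeed=93.0 kt
Leg 3: track=346.6°, groundspeed=181.7 kt
Leg 4: track=70.6°, groundspeed=127.2 kt

Leg 1: heading 242.1°; drift +22.6° → track 264.7°, groundspeed 127.1 kt
Leg 2: heading 134.2°; drift -17.5° → track 116.7°, groundspeed 93.0 kt
Leg 3: heading 346.2°; drift +0.4° → track 346.6°, groundspeed 181.7 kt
Leg 4: heading 93.2°; drift -22.6° → track 70.6°, groundspeed 127.2 kt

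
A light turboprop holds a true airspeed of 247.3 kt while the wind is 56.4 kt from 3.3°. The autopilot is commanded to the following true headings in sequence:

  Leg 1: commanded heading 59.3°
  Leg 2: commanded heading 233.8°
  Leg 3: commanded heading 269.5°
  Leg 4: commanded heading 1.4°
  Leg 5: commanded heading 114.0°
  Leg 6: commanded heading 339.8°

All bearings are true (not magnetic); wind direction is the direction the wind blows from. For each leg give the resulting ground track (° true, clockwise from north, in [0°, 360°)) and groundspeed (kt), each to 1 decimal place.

Leg 1: track=71.5°, groundspeed=220.8 kt
Leg 2: track=225.1°, groundspeed=286.5 kt
Leg 3: track=256.9°, groundspeed=257.3 kt
Leg 4: track=0.8°, groundspeed=190.9 kt
Leg 5: track=125.2°, groundspeed=272.4 kt
Leg 6: track=333.2°, groundspeed=196.9 kt

Leg 1: heading 59.3°; drift +12.2° → track 71.5°, groundspeed 220.8 kt
Leg 2: heading 233.8°; drift -8.7° → track 225.1°, groundspeed 286.5 kt
Leg 3: heading 269.5°; drift -12.6° → track 256.9°, groundspeed 257.3 kt
Leg 4: heading 1.4°; drift -0.6° → track 0.8°, groundspeed 190.9 kt
Leg 5: heading 114.0°; drift +11.2° → track 125.2°, groundspeed 272.4 kt
Leg 6: heading 339.8°; drift -6.6° → track 333.2°, groundspeed 196.9 kt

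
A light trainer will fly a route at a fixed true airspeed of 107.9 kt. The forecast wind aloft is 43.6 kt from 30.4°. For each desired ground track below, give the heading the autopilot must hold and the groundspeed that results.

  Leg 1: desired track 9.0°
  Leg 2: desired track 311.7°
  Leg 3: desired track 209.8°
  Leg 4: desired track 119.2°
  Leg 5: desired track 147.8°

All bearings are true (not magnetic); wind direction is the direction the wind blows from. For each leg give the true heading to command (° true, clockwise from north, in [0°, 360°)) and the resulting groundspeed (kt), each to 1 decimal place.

Leg 1: heading=17.5°, groundspeed=66.1 kt
Leg 2: heading=335.0°, groundspeed=90.5 kt
Leg 3: heading=209.6°, groundspeed=151.5 kt
Leg 4: heading=95.4°, groundspeed=97.8 kt
Leg 5: heading=126.8°, groundspeed=120.8 kt

Leg 1: desired track 9.0°; wind correction +8.5° → command heading 17.5°, groundspeed 66.1 kt
Leg 2: desired track 311.7°; wind correction +23.3° → command heading 335.0°, groundspeed 90.5 kt
Leg 3: desired track 209.8°; wind correction -0.2° → command heading 209.6°, groundspeed 151.5 kt
Leg 4: desired track 119.2°; wind correction -23.8° → command heading 95.4°, groundspeed 97.8 kt
Leg 5: desired track 147.8°; wind correction -21.0° → command heading 126.8°, groundspeed 120.8 kt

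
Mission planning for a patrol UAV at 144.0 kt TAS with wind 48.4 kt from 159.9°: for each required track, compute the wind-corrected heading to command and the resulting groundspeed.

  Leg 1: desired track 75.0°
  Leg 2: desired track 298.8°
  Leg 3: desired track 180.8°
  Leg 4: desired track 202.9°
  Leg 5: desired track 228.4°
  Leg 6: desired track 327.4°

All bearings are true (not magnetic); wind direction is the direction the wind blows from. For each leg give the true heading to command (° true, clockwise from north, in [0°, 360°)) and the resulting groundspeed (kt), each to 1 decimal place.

Leg 1: desired track 75.0°; wind correction +19.6° → command heading 94.6°, groundspeed 131.4 kt
Leg 2: desired track 298.8°; wind correction -12.8° → command heading 286.0°, groundspeed 176.9 kt
Leg 3: desired track 180.8°; wind correction -6.9° → command heading 173.9°, groundspeed 97.7 kt
Leg 4: desired track 202.9°; wind correction -13.3° → command heading 189.6°, groundspeed 104.8 kt
Leg 5: desired track 228.4°; wind correction -18.2° → command heading 210.2°, groundspeed 119.0 kt
Leg 6: desired track 327.4°; wind correction -4.2° → command heading 323.2°, groundspeed 190.9 kt

Leg 1: heading=94.6°, groundspeed=131.4 kt
Leg 2: heading=286.0°, groundspeed=176.9 kt
Leg 3: heading=173.9°, groundspeed=97.7 kt
Leg 4: heading=189.6°, groundspeed=104.8 kt
Leg 5: heading=210.2°, groundspeed=119.0 kt
Leg 6: heading=323.2°, groundspeed=190.9 kt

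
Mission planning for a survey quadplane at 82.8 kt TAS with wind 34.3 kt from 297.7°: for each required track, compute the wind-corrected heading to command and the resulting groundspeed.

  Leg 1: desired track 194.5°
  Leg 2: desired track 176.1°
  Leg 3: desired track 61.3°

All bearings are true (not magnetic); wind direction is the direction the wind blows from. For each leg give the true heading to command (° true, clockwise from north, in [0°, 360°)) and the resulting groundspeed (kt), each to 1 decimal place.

Leg 1: desired track 194.5°; wind correction +23.8° → command heading 218.3°, groundspeed 83.6 kt
Leg 2: desired track 176.1°; wind correction +20.7° → command heading 196.8°, groundspeed 95.4 kt
Leg 3: desired track 61.3°; wind correction -20.2° → command heading 41.1°, groundspeed 96.7 kt

Leg 1: heading=218.3°, groundspeed=83.6 kt
Leg 2: heading=196.8°, groundspeed=95.4 kt
Leg 3: heading=41.1°, groundspeed=96.7 kt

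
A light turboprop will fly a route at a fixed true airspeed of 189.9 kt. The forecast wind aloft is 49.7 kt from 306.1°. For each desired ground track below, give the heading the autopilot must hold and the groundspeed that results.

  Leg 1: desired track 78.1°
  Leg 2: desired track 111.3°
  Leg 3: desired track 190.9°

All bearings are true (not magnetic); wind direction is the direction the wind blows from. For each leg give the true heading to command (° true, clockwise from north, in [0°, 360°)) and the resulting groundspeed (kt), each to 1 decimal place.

Leg 1: desired track 78.1°; wind correction -11.2° → command heading 66.9°, groundspeed 219.5 kt
Leg 2: desired track 111.3°; wind correction -3.8° → command heading 107.5°, groundspeed 237.5 kt
Leg 3: desired track 190.9°; wind correction +13.7° → command heading 204.6°, groundspeed 205.7 kt

Leg 1: heading=66.9°, groundspeed=219.5 kt
Leg 2: heading=107.5°, groundspeed=237.5 kt
Leg 3: heading=204.6°, groundspeed=205.7 kt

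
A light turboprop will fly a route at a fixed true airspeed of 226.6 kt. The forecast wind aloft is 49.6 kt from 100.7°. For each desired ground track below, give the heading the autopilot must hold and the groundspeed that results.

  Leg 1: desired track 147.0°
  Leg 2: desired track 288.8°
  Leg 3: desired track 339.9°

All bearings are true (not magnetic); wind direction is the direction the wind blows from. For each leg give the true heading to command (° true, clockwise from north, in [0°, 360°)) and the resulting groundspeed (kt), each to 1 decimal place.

Leg 1: desired track 147.0°; wind correction -9.1° → command heading 137.9°, groundspeed 189.5 kt
Leg 2: desired track 288.8°; wind correction +1.8° → command heading 290.6°, groundspeed 275.6 kt
Leg 3: desired track 339.9°; wind correction +10.8° → command heading 350.7°, groundspeed 248.0 kt

Leg 1: heading=137.9°, groundspeed=189.5 kt
Leg 2: heading=290.6°, groundspeed=275.6 kt
Leg 3: heading=350.7°, groundspeed=248.0 kt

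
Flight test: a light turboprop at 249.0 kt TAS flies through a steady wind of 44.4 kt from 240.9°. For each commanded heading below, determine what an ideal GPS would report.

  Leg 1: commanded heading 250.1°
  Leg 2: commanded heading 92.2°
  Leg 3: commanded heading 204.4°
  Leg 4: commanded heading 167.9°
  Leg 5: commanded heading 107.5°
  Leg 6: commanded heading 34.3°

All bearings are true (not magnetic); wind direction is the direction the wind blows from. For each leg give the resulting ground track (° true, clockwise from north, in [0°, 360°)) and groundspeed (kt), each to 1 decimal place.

Leg 1: heading 250.1°; drift +2.0° → track 252.1°, groundspeed 205.3 kt
Leg 2: heading 92.2°; drift -4.6° → track 87.6°, groundspeed 287.9 kt
Leg 3: heading 204.4°; drift -7.1° → track 197.3°, groundspeed 214.9 kt
Leg 4: heading 167.9°; drift -10.2° → track 157.7°, groundspeed 239.8 kt
Leg 5: heading 107.5°; drift -6.6° → track 100.9°, groundspeed 281.4 kt
Leg 6: heading 34.3°; drift +3.9° → track 38.2°, groundspeed 289.4 kt

Leg 1: track=252.1°, groundspeed=205.3 kt
Leg 2: track=87.6°, groundspeed=287.9 kt
Leg 3: track=197.3°, groundspeed=214.9 kt
Leg 4: track=157.7°, groundspeed=239.8 kt
Leg 5: track=100.9°, groundspeed=281.4 kt
Leg 6: track=38.2°, groundspeed=289.4 kt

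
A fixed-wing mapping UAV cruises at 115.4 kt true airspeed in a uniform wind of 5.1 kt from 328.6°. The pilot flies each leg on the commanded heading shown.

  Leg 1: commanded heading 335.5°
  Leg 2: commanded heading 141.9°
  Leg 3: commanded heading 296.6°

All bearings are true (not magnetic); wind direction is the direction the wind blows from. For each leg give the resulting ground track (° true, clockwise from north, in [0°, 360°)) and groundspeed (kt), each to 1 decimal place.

Leg 1: track=335.8°, groundspeed=110.3 kt
Leg 2: track=142.2°, groundspeed=120.5 kt
Leg 3: track=295.2°, groundspeed=111.1 kt

Leg 1: heading 335.5°; drift +0.3° → track 335.8°, groundspeed 110.3 kt
Leg 2: heading 141.9°; drift +0.3° → track 142.2°, groundspeed 120.5 kt
Leg 3: heading 296.6°; drift -1.4° → track 295.2°, groundspeed 111.1 kt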